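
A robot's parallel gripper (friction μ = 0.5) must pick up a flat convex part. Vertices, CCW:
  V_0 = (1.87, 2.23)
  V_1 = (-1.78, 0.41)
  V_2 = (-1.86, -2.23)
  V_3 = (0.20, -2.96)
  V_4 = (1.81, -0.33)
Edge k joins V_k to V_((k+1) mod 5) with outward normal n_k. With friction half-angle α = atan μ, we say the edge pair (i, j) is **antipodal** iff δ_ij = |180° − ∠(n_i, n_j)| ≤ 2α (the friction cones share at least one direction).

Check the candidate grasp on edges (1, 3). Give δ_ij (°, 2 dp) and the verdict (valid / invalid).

α = atan 0.5 = 26.57°;  2α = 53.13°
edge 1: e_1 = (-0.08, -2.64);  n_1 = (-0.9995, +0.0303)
edge 3: e_3 = (+1.61, +2.63);  n_3 = (+0.8529, -0.5221)
∠(n_1, n_3) = 150.26°
δ = |180° − 150.26°| = 29.74°
29.74° ≤ 2α = 53.13°  →  valid

δ = 29.74°, valid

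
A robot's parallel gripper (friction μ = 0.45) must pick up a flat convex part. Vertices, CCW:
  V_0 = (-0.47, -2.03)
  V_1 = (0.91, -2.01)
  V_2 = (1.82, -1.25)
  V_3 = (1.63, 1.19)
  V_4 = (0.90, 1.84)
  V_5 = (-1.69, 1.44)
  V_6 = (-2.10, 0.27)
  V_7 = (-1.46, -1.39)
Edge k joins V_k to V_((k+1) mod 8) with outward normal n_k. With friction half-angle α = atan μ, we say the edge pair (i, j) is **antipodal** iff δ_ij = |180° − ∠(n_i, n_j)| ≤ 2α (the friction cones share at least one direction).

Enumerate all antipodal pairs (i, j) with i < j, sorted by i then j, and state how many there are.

count = 9; pairs: (0,3), (0,4), (1,4), (1,5), (2,5), (2,6), (3,6), (3,7), (4,7)

α = atan 0.45 = 24.23°;  2α = 48.46°
n_0 = (+0.0145, -0.9999)
n_1 = (+0.6410, -0.7675)
n_2 = (+0.9970, +0.0776)
n_3 = (+0.6650, +0.7468)
n_4 = (-0.1526, +0.9883)
n_5 = (-0.9437, +0.3307)
n_6 = (-0.9331, -0.3597)
n_7 = (-0.5429, -0.8398)
  (0,1): δ = 140.96°  ·
  (0,2): δ = 86.38°  ·
  (0,3): δ = 42.51°  ✓
  (0,4): δ = 7.95°  ✓
  (0,5): δ = 69.86°  ·
  (0,6): δ = 110.25°  ·
  (0,7): δ = 146.29°  ·
  (1,2): δ = 125.41°  ·
  (1,3): δ = 81.55°  ·
  (1,4): δ = 31.09°  ✓
  (1,5): δ = 30.82°  ✓
  (1,6): δ = 71.22°  ·
  (1,7): δ = 107.25°  ·
  (2,3): δ = 136.13°  ·
  (2,4): δ = 85.67°  ·
  (2,5): δ = 23.76°  ✓
  (2,6): δ = 16.63°  ✓
  (2,7): δ = 52.67°  ·
  (3,4): δ = 129.54°  ·
  (3,5): δ = 67.63°  ·
  (3,6): δ = 27.23°  ✓
  (3,7): δ = 8.80°  ✓
  (4,5): δ = 118.09°  ·
  (4,6): δ = 77.70°  ·
  (4,7): δ = 41.66°  ✓
  (5,6): δ = 139.60°  ·
  (5,7): δ = 103.57°  ·
  (6,7): δ = 143.96°  ·
antipodal pairs: 9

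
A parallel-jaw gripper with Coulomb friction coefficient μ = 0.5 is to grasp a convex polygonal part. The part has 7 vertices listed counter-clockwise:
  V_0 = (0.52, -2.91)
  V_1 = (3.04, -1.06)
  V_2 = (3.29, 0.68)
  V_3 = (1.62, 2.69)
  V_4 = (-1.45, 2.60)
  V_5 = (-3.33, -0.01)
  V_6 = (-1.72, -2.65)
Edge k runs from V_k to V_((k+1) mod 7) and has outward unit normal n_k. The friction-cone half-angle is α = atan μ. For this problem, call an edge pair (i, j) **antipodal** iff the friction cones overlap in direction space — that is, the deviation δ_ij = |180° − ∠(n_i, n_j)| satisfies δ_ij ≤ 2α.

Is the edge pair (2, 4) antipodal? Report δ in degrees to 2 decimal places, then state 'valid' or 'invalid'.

δ = 75.49°, invalid

α = atan 0.5 = 26.57°;  2α = 53.13°
edge 2: e_2 = (-1.67, +2.01);  n_2 = (+0.7692, +0.6391)
edge 4: e_4 = (-1.88, -2.61);  n_4 = (-0.8114, +0.5845)
∠(n_2, n_4) = 104.51°
δ = |180° − 104.51°| = 75.49°
75.49° > 2α = 53.13°  →  invalid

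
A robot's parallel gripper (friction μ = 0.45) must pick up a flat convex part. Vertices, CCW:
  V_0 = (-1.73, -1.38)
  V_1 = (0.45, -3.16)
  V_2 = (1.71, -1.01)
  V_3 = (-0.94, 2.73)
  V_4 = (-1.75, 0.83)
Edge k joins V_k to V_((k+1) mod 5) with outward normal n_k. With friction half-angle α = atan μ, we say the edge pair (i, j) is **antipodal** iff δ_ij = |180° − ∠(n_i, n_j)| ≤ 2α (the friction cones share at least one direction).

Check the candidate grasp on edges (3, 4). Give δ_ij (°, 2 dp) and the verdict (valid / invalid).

δ = 156.39°, invalid

α = atan 0.45 = 24.23°;  2α = 48.46°
edge 3: e_3 = (-0.81, -1.90);  n_3 = (-0.9199, +0.3922)
edge 4: e_4 = (+0.02, -2.21);  n_4 = (-1.0000, -0.0090)
∠(n_3, n_4) = 23.61°
δ = |180° − 23.61°| = 156.39°
156.39° > 2α = 48.46°  →  invalid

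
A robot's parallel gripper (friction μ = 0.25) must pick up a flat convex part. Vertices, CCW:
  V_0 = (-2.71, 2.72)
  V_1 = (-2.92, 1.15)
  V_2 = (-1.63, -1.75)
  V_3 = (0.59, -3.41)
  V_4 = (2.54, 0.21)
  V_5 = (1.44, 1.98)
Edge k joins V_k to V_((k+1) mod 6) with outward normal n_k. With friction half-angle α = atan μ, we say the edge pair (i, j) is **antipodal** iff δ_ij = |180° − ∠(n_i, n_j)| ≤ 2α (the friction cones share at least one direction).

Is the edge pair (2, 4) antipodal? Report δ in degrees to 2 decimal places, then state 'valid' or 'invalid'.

α = atan 0.25 = 14.04°;  2α = 28.07°
edge 2: e_2 = (+2.22, -1.66);  n_2 = (-0.5988, -0.8009)
edge 4: e_4 = (-1.10, +1.77);  n_4 = (+0.8493, +0.5278)
∠(n_2, n_4) = 158.65°
δ = |180° − 158.65°| = 21.35°
21.35° ≤ 2α = 28.07°  →  valid

δ = 21.35°, valid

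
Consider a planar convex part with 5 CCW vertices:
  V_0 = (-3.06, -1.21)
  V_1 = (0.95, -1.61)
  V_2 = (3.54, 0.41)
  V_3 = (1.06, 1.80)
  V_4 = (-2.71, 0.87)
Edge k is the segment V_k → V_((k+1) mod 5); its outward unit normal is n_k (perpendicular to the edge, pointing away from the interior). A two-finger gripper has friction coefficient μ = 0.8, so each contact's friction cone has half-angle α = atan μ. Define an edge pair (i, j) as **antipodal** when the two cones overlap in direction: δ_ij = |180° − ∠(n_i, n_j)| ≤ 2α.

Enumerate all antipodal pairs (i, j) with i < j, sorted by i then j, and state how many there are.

α = atan 0.8 = 38.66°;  2α = 77.32°
n_0 = (-0.0993, -0.9951)
n_1 = (+0.6150, -0.7885)
n_2 = (+0.4889, +0.8723)
n_3 = (-0.2395, +0.9709)
n_4 = (-0.9861, +0.1659)
  (0,1): δ = 136.35°  ·
  (0,2): δ = 23.57°  ✓
  (0,3): δ = 19.55°  ✓
  (0,4): δ = 86.14°  ·
  (1,2): δ = 67.22°  ✓
  (1,3): δ = 24.09°  ✓
  (1,4): δ = 42.50°  ✓
  (2,3): δ = 136.87°  ·
  (2,4): δ = 70.28°  ✓
  (3,4): δ = 113.41°  ·
antipodal pairs: 6

count = 6; pairs: (0,2), (0,3), (1,2), (1,3), (1,4), (2,4)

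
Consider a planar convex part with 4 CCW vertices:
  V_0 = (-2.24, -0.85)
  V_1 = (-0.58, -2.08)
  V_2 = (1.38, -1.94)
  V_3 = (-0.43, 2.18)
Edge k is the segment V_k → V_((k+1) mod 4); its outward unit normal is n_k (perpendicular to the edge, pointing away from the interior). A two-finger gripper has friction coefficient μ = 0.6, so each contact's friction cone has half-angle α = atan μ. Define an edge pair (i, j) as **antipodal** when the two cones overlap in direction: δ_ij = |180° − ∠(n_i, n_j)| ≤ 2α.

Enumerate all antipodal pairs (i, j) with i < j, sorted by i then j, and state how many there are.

α = atan 0.6 = 30.96°;  2α = 61.93°
n_0 = (-0.5953, -0.8035)
n_1 = (+0.0712, -0.9975)
n_2 = (+0.9155, +0.4022)
n_3 = (-0.8585, +0.5128)
  (0,1): δ = 139.38°  ·
  (0,2): δ = 29.75°  ✓
  (0,3): δ = 95.68°  ·
  (1,2): δ = 70.37°  ·
  (1,3): δ = 55.06°  ✓
  (2,3): δ = 54.57°  ✓
antipodal pairs: 3

count = 3; pairs: (0,2), (1,3), (2,3)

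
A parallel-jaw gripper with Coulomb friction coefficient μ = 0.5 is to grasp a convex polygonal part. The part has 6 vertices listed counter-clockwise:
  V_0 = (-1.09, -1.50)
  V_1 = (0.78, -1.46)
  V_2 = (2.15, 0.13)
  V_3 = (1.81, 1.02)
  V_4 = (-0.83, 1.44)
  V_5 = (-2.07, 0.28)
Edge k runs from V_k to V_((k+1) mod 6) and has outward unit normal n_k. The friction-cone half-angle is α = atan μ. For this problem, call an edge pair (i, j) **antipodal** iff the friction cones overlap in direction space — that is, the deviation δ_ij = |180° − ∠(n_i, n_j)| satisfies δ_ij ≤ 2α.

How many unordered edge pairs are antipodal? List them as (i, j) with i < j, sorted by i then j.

α = atan 0.5 = 26.57°;  2α = 53.13°
n_0 = (+0.0214, -0.9998)
n_1 = (+0.7576, -0.6528)
n_2 = (+0.9342, +0.3569)
n_3 = (+0.1571, +0.9876)
n_4 = (-0.6832, +0.7303)
n_5 = (-0.8760, -0.4823)
  (0,1): δ = 131.97°  ·
  (0,2): δ = 70.32°  ·
  (0,3): δ = 10.26°  ✓
  (0,4): δ = 41.87°  ✓
  (0,5): δ = 117.61°  ·
  (1,2): δ = 118.34°  ·
  (1,3): δ = 58.29°  ·
  (1,4): δ = 6.16°  ✓
  (1,5): δ = 69.58°  ·
  (2,3): δ = 119.95°  ·
  (2,4): δ = 67.82°  ·
  (2,5): δ = 7.93°  ✓
  (3,4): δ = 127.87°  ·
  (3,5): δ = 52.13°  ✓
  (4,5): δ = 104.26°  ·
antipodal pairs: 5

count = 5; pairs: (0,3), (0,4), (1,4), (2,5), (3,5)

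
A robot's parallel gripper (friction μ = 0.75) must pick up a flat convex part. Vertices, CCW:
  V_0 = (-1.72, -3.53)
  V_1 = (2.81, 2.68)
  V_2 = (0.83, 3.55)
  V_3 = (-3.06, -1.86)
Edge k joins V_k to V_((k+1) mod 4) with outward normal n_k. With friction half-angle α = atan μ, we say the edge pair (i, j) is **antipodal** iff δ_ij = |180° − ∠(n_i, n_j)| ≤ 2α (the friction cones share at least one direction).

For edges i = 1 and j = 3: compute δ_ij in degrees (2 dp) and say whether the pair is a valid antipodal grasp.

α = atan 0.75 = 36.87°;  2α = 73.74°
edge 1: e_1 = (-1.98, +0.87);  n_1 = (+0.4023, +0.9155)
edge 3: e_3 = (+1.34, -1.67);  n_3 = (-0.7800, -0.6258)
∠(n_1, n_3) = 152.46°
δ = |180° − 152.46°| = 27.54°
27.54° ≤ 2α = 73.74°  →  valid

δ = 27.54°, valid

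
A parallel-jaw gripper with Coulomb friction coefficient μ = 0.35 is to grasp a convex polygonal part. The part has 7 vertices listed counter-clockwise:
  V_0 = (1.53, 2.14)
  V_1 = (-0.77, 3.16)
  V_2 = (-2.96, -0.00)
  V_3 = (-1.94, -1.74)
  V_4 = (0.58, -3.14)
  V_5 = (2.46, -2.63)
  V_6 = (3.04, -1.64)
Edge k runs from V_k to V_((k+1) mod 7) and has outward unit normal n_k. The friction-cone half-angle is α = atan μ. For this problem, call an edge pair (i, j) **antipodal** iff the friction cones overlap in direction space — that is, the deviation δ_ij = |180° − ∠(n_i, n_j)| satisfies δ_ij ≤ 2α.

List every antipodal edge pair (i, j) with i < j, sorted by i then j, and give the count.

α = atan 0.35 = 19.29°;  2α = 38.58°
n_0 = (+0.4054, +0.9141)
n_1 = (-0.8219, +0.5696)
n_2 = (-0.8627, -0.5057)
n_3 = (-0.4856, -0.8742)
n_4 = (+0.2618, -0.9651)
n_5 = (+0.8628, -0.5055)
n_6 = (+0.9286, +0.3710)
  (0,1): δ = 100.81°  ·
  (0,2): δ = 35.70°  ✓
  (0,3): δ = 5.14°  ✓
  (0,4): δ = 39.09°  ·
  (0,5): δ = 83.55°  ·
  (0,6): δ = 135.69°  ·
  (1,2): δ = 114.90°  ·
  (1,3): δ = 84.33°  ·
  (1,4): δ = 40.10°  ·
  (1,5): δ = 4.36°  ✓
  (1,6): δ = 56.50°  ·
  (2,3): δ = 149.43°  ·
  (2,4): δ = 105.20°  ·
  (2,5): δ = 60.74°  ·
  (2,6): δ = 8.60°  ✓
  (3,4): δ = 135.77°  ·
  (3,5): δ = 91.31°  ·
  (3,6): δ = 39.17°  ·
  (4,5): δ = 135.54°  ·
  (4,6): δ = 83.40°  ·
  (5,6): δ = 127.86°  ·
antipodal pairs: 4

count = 4; pairs: (0,2), (0,3), (1,5), (2,6)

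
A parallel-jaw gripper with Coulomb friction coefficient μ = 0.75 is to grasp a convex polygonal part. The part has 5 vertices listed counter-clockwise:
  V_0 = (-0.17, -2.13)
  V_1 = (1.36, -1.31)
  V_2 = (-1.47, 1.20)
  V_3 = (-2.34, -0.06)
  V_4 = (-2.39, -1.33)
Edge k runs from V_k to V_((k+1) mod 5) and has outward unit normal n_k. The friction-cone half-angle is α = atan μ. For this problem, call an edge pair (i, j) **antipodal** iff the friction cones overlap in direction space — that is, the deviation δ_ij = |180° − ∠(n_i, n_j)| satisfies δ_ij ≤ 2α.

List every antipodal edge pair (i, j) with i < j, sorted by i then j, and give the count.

count = 5; pairs: (0,1), (0,2), (0,3), (1,3), (1,4)

α = atan 0.75 = 36.87°;  2α = 73.74°
n_0 = (+0.4724, -0.8814)
n_1 = (+0.6635, +0.7481)
n_2 = (-0.8229, +0.5682)
n_3 = (-0.9992, +0.0393)
n_4 = (-0.3390, -0.9408)
  (0,1): δ = 69.76°  ✓
  (0,2): δ = 27.19°  ✓
  (0,3): δ = 59.56°  ✓
  (0,4): δ = 131.99°  ·
  (1,2): δ = 83.05°  ·
  (1,3): δ = 50.68°  ✓
  (1,4): δ = 21.75°  ✓
  (2,3): δ = 147.63°  ·
  (2,4): δ = 75.19°  ·
  (3,4): δ = 107.56°  ·
antipodal pairs: 5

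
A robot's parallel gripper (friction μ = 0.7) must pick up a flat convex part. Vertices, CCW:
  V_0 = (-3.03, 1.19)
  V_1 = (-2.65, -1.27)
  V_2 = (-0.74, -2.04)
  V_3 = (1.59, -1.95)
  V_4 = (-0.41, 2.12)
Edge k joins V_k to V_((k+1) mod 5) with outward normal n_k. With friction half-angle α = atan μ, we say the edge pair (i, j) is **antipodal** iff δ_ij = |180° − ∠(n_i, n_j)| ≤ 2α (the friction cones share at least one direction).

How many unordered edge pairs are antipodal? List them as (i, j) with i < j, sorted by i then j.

count = 5; pairs: (0,3), (1,3), (1,4), (2,3), (2,4)

α = atan 0.7 = 34.99°;  2α = 69.98°
n_0 = (-0.9883, -0.1527)
n_1 = (-0.3739, -0.9275)
n_2 = (+0.0386, -0.9993)
n_3 = (+0.8975, +0.4410)
n_4 = (-0.3345, +0.9424)
  (0,1): δ = 120.74°  ·
  (0,2): δ = 96.57°  ·
  (0,3): δ = 17.39°  ✓
  (0,4): δ = 100.76°  ·
  (1,2): δ = 155.83°  ·
  (1,3): δ = 41.87°  ✓
  (1,4): δ = 41.50°  ✓
  (2,3): δ = 66.04°  ✓
  (2,4): δ = 17.33°  ✓
  (3,4): δ = 96.63°  ·
antipodal pairs: 5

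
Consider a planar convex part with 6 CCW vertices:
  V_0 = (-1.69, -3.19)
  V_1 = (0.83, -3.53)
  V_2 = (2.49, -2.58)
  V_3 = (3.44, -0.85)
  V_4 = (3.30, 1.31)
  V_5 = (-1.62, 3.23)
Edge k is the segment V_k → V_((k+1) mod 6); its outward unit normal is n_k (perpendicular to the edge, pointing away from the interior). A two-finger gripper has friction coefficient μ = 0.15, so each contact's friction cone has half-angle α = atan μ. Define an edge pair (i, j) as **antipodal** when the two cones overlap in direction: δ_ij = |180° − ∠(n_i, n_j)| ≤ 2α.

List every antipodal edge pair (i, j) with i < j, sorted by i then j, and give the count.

α = atan 0.15 = 8.53°;  2α = 17.06°
n_0 = (-0.1337, -0.9910)
n_1 = (+0.4967, -0.8679)
n_2 = (+0.8765, -0.4813)
n_3 = (+0.9979, +0.0647)
n_4 = (+0.3635, +0.9316)
n_5 = (-0.9999, +0.0109)
  (0,1): δ = 142.53°  ·
  (0,2): δ = 111.09°  ·
  (0,3): δ = 78.61°  ·
  (0,4): δ = 13.63°  ✓
  (0,5): δ = 97.06°  ·
  (1,2): δ = 148.55°  ·
  (1,3): δ = 116.07°  ·
  (1,4): δ = 51.10°  ·
  (1,5): δ = 59.59°  ·
  (2,3): δ = 147.52°  ·
  (2,4): δ = 82.55°  ·
  (2,5): δ = 28.15°  ·
  (3,4): δ = 115.03°  ·
  (3,5): δ = 4.33°  ✓
  (4,5): δ = 69.31°  ·
antipodal pairs: 2

count = 2; pairs: (0,4), (3,5)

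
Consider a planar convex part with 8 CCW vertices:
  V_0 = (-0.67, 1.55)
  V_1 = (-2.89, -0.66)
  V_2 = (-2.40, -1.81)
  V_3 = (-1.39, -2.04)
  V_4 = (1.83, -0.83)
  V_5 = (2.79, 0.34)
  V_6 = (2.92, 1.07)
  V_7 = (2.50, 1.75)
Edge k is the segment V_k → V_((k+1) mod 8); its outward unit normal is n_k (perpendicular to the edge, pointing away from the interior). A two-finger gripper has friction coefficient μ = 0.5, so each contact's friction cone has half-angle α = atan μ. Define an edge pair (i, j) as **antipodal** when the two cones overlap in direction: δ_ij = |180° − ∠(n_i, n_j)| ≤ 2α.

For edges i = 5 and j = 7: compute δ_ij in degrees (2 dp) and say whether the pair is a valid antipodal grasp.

δ = 76.29°, invalid

α = atan 0.5 = 26.57°;  2α = 53.13°
edge 5: e_5 = (+0.13, +0.73);  n_5 = (+0.9845, -0.1753)
edge 7: e_7 = (-3.17, -0.20);  n_7 = (-0.0630, +0.9980)
∠(n_5, n_7) = 103.71°
δ = |180° − 103.71°| = 76.29°
76.29° > 2α = 53.13°  →  invalid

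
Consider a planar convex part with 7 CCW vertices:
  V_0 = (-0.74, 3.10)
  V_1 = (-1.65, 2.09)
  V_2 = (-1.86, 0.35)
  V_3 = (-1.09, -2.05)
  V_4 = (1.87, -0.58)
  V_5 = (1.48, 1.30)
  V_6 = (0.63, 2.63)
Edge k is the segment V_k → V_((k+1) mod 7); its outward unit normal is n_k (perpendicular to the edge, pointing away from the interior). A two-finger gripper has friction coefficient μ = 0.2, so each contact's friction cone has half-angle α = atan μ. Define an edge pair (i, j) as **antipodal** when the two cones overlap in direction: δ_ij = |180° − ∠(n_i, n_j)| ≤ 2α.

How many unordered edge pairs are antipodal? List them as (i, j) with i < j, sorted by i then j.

α = atan 0.2 = 11.31°;  2α = 22.62°
n_0 = (-0.7429, +0.6694)
n_1 = (-0.9928, +0.1198)
n_2 = (-0.9522, -0.3055)
n_3 = (+0.4448, -0.8956)
n_4 = (+0.9792, +0.2031)
n_5 = (+0.8426, +0.5385)
n_6 = (+0.3245, +0.9459)
  (0,1): δ = 144.86°  ·
  (0,2): δ = 120.19°  ·
  (0,3): δ = 21.57°  ✓
  (0,4): δ = 53.74°  ·
  (0,5): δ = 74.60°  ·
  (0,6): δ = 113.08°  ·
  (1,2): δ = 155.33°  ·
  (1,3): δ = 56.71°  ·
  (1,4): δ = 18.60°  ✓
  (1,5): δ = 39.46°  ·
  (1,6): δ = 77.95°  ·
  (2,3): δ = 81.38°  ·
  (2,4): δ = 6.07°  ✓
  (2,5): δ = 14.79°  ✓
  (2,6): δ = 53.28°  ·
  (3,4): δ = 104.69°  ·
  (3,5): δ = 83.83°  ·
  (3,6): δ = 45.35°  ·
  (4,5): δ = 159.14°  ·
  (4,6): δ = 120.65°  ·
  (5,6): δ = 141.52°  ·
antipodal pairs: 4

count = 4; pairs: (0,3), (1,4), (2,4), (2,5)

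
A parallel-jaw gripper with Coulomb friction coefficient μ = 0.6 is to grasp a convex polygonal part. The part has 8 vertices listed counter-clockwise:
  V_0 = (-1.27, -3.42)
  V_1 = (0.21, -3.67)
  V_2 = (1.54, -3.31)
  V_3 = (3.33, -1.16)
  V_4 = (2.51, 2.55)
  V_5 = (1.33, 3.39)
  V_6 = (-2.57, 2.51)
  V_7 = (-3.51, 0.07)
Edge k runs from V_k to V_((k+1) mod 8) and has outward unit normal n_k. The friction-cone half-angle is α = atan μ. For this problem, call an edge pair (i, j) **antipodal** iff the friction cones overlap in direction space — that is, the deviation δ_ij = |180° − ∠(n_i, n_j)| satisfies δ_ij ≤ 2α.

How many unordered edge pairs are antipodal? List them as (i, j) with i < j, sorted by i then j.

count = 10; pairs: (0,4), (0,5), (1,4), (1,5), (1,6), (2,5), (2,6), (3,6), (3,7), (4,7)

α = atan 0.6 = 30.96°;  2α = 61.93°
n_0 = (-0.1666, -0.9860)
n_1 = (+0.2613, -0.9653)
n_2 = (+0.7685, -0.6398)
n_3 = (+0.9764, +0.2158)
n_4 = (+0.5799, +0.8147)
n_5 = (-0.2201, +0.9755)
n_6 = (-0.9331, +0.3595)
n_7 = (-0.8416, -0.5401)
  (0,1): δ = 155.27°  ·
  (0,2): δ = 120.19°  ·
  (0,3): δ = 67.95°  ·
  (0,4): δ = 25.86°  ✓
  (0,5): δ = 22.30°  ✓
  (0,6): δ = 78.52°  ·
  (0,7): δ = 132.28°  ·
  (1,2): δ = 144.93°  ·
  (1,3): δ = 92.68°  ·
  (1,4): δ = 50.59°  ✓
  (1,5): δ = 2.43°  ✓
  (1,6): δ = 53.79°  ✓
  (1,7): δ = 107.55°  ·
  (2,3): δ = 127.76°  ·
  (2,4): δ = 85.67°  ·
  (2,5): δ = 37.51°  ✓
  (2,6): δ = 18.71°  ✓
  (2,7): δ = 72.47°  ·
  (3,4): δ = 137.91°  ·
  (3,5): δ = 89.75°  ·
  (3,6): δ = 33.53°  ✓
  (3,7): δ = 20.23°  ✓
  (4,5): δ = 131.84°  ·
  (4,6): δ = 75.62°  ·
  (4,7): δ = 21.86°  ✓
  (5,6): δ = 123.78°  ·
  (5,7): δ = 70.02°  ·
  (6,7): δ = 126.24°  ·
antipodal pairs: 10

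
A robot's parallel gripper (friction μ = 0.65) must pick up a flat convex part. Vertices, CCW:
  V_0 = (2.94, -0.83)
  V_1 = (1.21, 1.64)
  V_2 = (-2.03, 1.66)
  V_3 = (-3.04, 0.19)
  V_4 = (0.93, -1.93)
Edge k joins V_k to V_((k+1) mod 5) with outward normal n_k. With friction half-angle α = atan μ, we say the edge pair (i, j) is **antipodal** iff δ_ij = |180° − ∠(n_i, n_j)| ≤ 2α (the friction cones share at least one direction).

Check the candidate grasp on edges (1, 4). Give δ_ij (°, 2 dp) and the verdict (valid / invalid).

α = atan 0.65 = 33.02°;  2α = 66.05°
edge 1: e_1 = (-3.24, +0.02);  n_1 = (+0.0062, +1.0000)
edge 4: e_4 = (+2.01, +1.10);  n_4 = (+0.4801, -0.8772)
∠(n_1, n_4) = 150.96°
δ = |180° − 150.96°| = 29.04°
29.04° ≤ 2α = 66.05°  →  valid

δ = 29.04°, valid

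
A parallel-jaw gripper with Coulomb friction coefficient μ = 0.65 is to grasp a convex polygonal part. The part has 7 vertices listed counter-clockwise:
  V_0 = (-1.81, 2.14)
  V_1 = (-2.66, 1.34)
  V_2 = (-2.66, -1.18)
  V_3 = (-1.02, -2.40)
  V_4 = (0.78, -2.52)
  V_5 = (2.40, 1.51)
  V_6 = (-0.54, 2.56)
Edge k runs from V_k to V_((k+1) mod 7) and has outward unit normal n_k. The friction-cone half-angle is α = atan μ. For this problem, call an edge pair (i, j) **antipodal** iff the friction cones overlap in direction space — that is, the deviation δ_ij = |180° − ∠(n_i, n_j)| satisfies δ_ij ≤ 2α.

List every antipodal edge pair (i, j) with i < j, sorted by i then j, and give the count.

α = atan 0.65 = 33.02°;  2α = 66.05°
n_0 = (-0.6854, +0.7282)
n_1 = (-1.0000, -0.0000)
n_2 = (-0.5969, -0.8023)
n_3 = (-0.0665, -0.9978)
n_4 = (+0.9278, -0.3730)
n_5 = (+0.3363, +0.9417)
n_6 = (-0.3140, +0.9494)
  (0,1): δ = 133.26°  ·
  (0,2): δ = 79.91°  ·
  (0,3): δ = 47.08°  ✓
  (0,4): δ = 24.84°  ✓
  (0,5): δ = 117.08°  ·
  (0,6): δ = 155.04°  ·
  (1,2): δ = 126.65°  ·
  (1,3): δ = 93.81°  ·
  (1,4): δ = 21.90°  ✓
  (1,5): δ = 70.35°  ·
  (1,6): δ = 108.30°  ·
  (2,3): δ = 147.17°  ·
  (2,4): δ = 75.25°  ·
  (2,5): δ = 16.99°  ✓
  (2,6): δ = 54.95°  ✓
  (3,4): δ = 108.09°  ·
  (3,5): δ = 15.84°  ✓
  (3,6): δ = 22.11°  ✓
  (4,5): δ = 87.75°  ·
  (4,6): δ = 49.80°  ✓
  (5,6): δ = 142.05°  ·
antipodal pairs: 8

count = 8; pairs: (0,3), (0,4), (1,4), (2,5), (2,6), (3,5), (3,6), (4,6)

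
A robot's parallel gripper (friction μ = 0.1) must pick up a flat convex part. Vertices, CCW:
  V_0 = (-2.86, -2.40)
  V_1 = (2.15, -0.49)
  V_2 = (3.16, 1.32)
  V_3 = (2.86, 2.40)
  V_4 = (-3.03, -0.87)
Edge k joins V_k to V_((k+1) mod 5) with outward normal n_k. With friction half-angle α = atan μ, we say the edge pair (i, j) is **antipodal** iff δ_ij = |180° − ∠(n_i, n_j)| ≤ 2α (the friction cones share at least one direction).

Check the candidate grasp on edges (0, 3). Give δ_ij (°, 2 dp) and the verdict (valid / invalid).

δ = 8.17°, valid

α = atan 0.1 = 5.71°;  2α = 11.42°
edge 0: e_0 = (+5.01, +1.91);  n_0 = (+0.3562, -0.9344)
edge 3: e_3 = (-5.89, -3.27);  n_3 = (-0.4854, +0.8743)
∠(n_0, n_3) = 171.83°
δ = |180° − 171.83°| = 8.17°
8.17° ≤ 2α = 11.42°  →  valid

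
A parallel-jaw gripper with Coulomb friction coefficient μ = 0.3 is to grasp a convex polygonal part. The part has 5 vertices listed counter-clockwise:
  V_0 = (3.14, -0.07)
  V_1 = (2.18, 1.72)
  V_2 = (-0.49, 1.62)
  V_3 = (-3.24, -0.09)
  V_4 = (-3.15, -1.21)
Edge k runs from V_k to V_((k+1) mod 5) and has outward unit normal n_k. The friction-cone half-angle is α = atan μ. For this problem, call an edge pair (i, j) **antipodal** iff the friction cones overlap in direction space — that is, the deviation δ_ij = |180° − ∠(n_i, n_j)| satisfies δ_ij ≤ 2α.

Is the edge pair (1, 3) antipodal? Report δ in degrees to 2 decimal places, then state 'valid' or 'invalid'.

δ = 87.55°, invalid

α = atan 0.3 = 16.70°;  2α = 33.40°
edge 1: e_1 = (-2.67, -0.10);  n_1 = (-0.0374, +0.9993)
edge 3: e_3 = (+0.09, -1.12);  n_3 = (-0.9968, -0.0801)
∠(n_1, n_3) = 92.45°
δ = |180° − 92.45°| = 87.55°
87.55° > 2α = 33.40°  →  invalid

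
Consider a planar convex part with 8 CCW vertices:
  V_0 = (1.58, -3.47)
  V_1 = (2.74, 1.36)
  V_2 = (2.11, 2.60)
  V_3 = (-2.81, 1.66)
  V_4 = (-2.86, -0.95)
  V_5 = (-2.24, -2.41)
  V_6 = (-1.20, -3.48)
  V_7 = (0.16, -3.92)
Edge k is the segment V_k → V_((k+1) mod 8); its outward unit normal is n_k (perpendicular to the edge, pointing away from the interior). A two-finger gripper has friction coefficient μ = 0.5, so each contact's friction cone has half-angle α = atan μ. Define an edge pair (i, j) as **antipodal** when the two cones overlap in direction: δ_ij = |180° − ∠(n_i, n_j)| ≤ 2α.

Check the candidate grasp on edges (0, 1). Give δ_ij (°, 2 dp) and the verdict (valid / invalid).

δ = 139.56°, invalid

α = atan 0.5 = 26.57°;  2α = 53.13°
edge 0: e_0 = (+1.16, +4.83);  n_0 = (+0.9724, -0.2335)
edge 1: e_1 = (-0.63, +1.24);  n_1 = (+0.8915, +0.4530)
∠(n_0, n_1) = 40.44°
δ = |180° − 40.44°| = 139.56°
139.56° > 2α = 53.13°  →  invalid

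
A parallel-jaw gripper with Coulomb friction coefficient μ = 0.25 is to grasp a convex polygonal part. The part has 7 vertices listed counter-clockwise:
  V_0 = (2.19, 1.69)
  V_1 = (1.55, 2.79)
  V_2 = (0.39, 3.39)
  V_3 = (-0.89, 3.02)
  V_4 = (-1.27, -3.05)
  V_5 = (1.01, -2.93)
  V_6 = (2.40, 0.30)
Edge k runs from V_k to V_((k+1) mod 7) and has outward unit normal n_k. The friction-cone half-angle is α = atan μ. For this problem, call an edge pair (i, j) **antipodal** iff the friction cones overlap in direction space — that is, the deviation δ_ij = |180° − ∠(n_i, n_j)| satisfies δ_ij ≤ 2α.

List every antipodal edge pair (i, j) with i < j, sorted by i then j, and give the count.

α = atan 0.25 = 14.04°;  2α = 28.07°
n_0 = (+0.8643, +0.5029)
n_1 = (+0.4594, +0.8882)
n_2 = (-0.2777, +0.9607)
n_3 = (-0.9980, +0.0625)
n_4 = (+0.0526, -0.9986)
n_5 = (+0.9186, -0.3953)
n_6 = (+0.9888, +0.1494)
  (0,1): δ = 147.54°  ·
  (0,2): δ = 104.07°  ·
  (0,3): δ = 33.77°  ·
  (0,4): δ = 62.82°  ·
  (0,5): δ = 126.52°  ·
  (0,6): δ = 158.40°  ·
  (1,2): δ = 136.53°  ·
  (1,3): δ = 66.23°  ·
  (1,4): δ = 30.36°  ·
  (1,5): δ = 94.07°  ·
  (1,6): δ = 125.94°  ·
  (2,3): δ = 109.70°  ·
  (2,4): δ = 13.11°  ✓
  (2,5): δ = 50.59°  ·
  (2,6): δ = 82.47°  ·
  (3,4): δ = 83.41°  ·
  (3,5): δ = 19.70°  ✓
  (3,6): δ = 12.17°  ✓
  (4,5): δ = 116.30°  ·
  (4,6): δ = 84.42°  ·
  (5,6): δ = 148.12°  ·
antipodal pairs: 3

count = 3; pairs: (2,4), (3,5), (3,6)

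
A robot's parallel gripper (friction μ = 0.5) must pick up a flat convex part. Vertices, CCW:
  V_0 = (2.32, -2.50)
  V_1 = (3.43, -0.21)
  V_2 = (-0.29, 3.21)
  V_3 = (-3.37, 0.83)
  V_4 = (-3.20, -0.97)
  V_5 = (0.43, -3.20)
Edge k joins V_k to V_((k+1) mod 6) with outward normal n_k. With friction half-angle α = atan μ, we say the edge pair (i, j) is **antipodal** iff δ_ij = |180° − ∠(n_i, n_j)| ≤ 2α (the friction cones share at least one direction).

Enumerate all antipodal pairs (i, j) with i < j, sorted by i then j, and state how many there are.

α = atan 0.5 = 26.57°;  2α = 53.13°
n_0 = (+0.8999, -0.4362)
n_1 = (+0.6768, +0.7362)
n_2 = (-0.6114, +0.7913)
n_3 = (-0.9956, -0.0940)
n_4 = (-0.5234, -0.8521)
n_5 = (+0.3473, -0.9377)
  (0,1): δ = 106.73°  ·
  (0,2): δ = 26.45°  ✓
  (0,3): δ = 31.26°  ✓
  (0,4): δ = 84.30°  ·
  (0,5): δ = 136.18°  ·
  (1,2): δ = 99.71°  ·
  (1,3): δ = 42.01°  ✓
  (1,4): δ = 11.03°  ✓
  (1,5): δ = 62.92°  ·
  (2,3): δ = 122.30°  ·
  (2,4): δ = 69.26°  ·
  (2,5): δ = 17.37°  ✓
  (3,4): δ = 126.96°  ·
  (3,5): δ = 75.07°  ·
  (4,5): δ = 128.11°  ·
antipodal pairs: 5

count = 5; pairs: (0,2), (0,3), (1,3), (1,4), (2,5)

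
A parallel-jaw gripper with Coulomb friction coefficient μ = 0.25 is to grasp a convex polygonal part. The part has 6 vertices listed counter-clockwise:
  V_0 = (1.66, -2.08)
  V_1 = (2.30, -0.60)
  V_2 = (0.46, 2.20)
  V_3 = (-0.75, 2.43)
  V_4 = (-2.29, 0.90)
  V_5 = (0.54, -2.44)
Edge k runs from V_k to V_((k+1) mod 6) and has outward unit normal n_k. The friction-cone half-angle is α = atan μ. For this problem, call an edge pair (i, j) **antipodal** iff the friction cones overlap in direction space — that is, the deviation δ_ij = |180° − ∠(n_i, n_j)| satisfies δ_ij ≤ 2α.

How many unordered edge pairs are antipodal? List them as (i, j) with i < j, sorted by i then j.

count = 3; pairs: (0,3), (1,4), (3,5)

α = atan 0.25 = 14.04°;  2α = 28.07°
n_0 = (+0.9179, -0.3969)
n_1 = (+0.8357, +0.5492)
n_2 = (+0.1867, +0.9824)
n_3 = (-0.7048, +0.7094)
n_4 = (-0.7630, -0.6465)
n_5 = (+0.3060, -0.9520)
  (0,1): δ = 123.30°  ·
  (0,2): δ = 77.38°  ·
  (0,3): δ = 21.80°  ✓
  (0,4): δ = 63.66°  ·
  (0,5): δ = 131.20°  ·
  (1,2): δ = 134.07°  ·
  (1,3): δ = 78.50°  ·
  (1,4): δ = 6.96°  ✓
  (1,5): δ = 74.51°  ·
  (2,3): δ = 124.42°  ·
  (2,4): δ = 38.96°  ·
  (2,5): δ = 28.58°  ·
  (3,4): δ = 94.54°  ·
  (3,5): δ = 26.99°  ✓
  (4,5): δ = 112.46°  ·
antipodal pairs: 3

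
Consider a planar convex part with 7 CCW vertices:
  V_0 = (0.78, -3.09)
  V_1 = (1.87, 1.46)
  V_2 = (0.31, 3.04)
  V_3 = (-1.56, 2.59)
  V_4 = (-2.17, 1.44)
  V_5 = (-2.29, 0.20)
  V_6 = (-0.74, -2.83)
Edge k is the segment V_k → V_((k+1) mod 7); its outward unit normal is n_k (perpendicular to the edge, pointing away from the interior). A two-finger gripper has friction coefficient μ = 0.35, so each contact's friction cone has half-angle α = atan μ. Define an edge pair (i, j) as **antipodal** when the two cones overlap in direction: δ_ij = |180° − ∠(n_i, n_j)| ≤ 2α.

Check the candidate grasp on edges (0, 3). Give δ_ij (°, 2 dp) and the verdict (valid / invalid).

δ = 14.47°, valid

α = atan 0.35 = 19.29°;  2α = 38.58°
edge 0: e_0 = (+1.09, +4.55);  n_0 = (+0.9725, -0.2330)
edge 3: e_3 = (-0.61, -1.15);  n_3 = (-0.8834, +0.4686)
∠(n_0, n_3) = 165.53°
δ = |180° − 165.53°| = 14.47°
14.47° ≤ 2α = 38.58°  →  valid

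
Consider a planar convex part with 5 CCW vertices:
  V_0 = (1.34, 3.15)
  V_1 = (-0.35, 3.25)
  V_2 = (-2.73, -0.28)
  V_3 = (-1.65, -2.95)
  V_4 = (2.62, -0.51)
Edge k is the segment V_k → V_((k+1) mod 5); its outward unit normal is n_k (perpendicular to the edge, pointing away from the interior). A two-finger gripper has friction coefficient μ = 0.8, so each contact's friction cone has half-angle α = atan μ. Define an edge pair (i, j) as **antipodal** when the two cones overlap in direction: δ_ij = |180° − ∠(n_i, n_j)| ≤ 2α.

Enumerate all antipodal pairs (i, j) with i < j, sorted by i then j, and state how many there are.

count = 5; pairs: (0,2), (0,3), (1,3), (1,4), (2,4)

α = atan 0.8 = 38.66°;  2α = 77.32°
n_0 = (+0.0591, +0.9983)
n_1 = (-0.8291, +0.5590)
n_2 = (-0.9270, -0.3750)
n_3 = (+0.4961, -0.8682)
n_4 = (+0.9439, +0.3301)
  (0,1): δ = 120.60°  ·
  (0,2): δ = 64.59°  ✓
  (0,3): δ = 33.13°  ✓
  (0,4): δ = 112.66°  ·
  (1,2): δ = 123.99°  ·
  (1,3): δ = 26.27°  ✓
  (1,4): δ = 53.26°  ✓
  (2,3): δ = 82.28°  ·
  (2,4): δ = 2.75°  ✓
  (3,4): δ = 100.47°  ·
antipodal pairs: 5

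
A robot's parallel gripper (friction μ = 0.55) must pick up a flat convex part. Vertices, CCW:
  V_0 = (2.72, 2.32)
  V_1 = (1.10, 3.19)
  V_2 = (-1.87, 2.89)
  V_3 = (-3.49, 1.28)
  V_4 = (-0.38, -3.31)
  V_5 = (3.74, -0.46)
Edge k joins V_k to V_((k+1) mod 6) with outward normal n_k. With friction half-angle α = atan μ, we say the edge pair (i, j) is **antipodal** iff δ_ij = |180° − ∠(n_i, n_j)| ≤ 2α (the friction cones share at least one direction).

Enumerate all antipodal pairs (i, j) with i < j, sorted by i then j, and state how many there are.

count = 4; pairs: (0,3), (1,4), (2,4), (3,5)

α = atan 0.55 = 28.81°;  2α = 57.62°
n_0 = (+0.4731, +0.8810)
n_1 = (-0.1005, +0.9949)
n_2 = (-0.7049, +0.7093)
n_3 = (-0.8279, -0.5609)
n_4 = (+0.5689, -0.8224)
n_5 = (+0.9388, +0.3445)
  (0,1): δ = 145.99°  ·
  (0,2): δ = 106.94°  ·
  (0,3): δ = 27.64°  ✓
  (0,4): δ = 62.91°  ·
  (0,5): δ = 138.39°  ·
  (1,2): δ = 140.95°  ·
  (1,3): δ = 61.65°  ·
  (1,4): δ = 28.91°  ✓
  (1,5): δ = 104.38°  ·
  (2,3): δ = 100.70°  ·
  (2,4): δ = 10.15°  ✓
  (2,5): δ = 65.33°  ·
  (3,4): δ = 89.45°  ·
  (3,5): δ = 13.97°  ✓
  (4,5): δ = 104.53°  ·
antipodal pairs: 4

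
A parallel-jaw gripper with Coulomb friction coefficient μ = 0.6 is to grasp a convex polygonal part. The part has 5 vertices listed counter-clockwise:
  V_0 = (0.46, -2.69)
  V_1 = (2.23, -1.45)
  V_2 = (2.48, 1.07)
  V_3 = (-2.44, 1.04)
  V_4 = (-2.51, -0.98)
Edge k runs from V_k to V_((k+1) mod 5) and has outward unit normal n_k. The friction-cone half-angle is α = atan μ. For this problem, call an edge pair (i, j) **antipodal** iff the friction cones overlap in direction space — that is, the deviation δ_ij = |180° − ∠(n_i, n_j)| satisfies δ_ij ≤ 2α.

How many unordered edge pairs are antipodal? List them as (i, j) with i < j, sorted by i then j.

count = 4; pairs: (0,2), (0,3), (1,3), (2,4)

α = atan 0.6 = 30.96°;  2α = 61.93°
n_0 = (+0.5738, -0.8190)
n_1 = (+0.9951, -0.0987)
n_2 = (-0.0061, +1.0000)
n_3 = (-0.9994, +0.0346)
n_4 = (-0.4990, -0.8666)
  (0,1): δ = 130.68°  ·
  (0,2): δ = 34.66°  ✓
  (0,3): δ = 53.00°  ✓
  (0,4): δ = 115.05°  ·
  (1,2): δ = 83.99°  ·
  (1,3): δ = 3.68°  ✓
  (1,4): δ = 65.73°  ·
  (2,3): δ = 92.33°  ·
  (2,4): δ = 30.28°  ✓
  (3,4): δ = 117.95°  ·
antipodal pairs: 4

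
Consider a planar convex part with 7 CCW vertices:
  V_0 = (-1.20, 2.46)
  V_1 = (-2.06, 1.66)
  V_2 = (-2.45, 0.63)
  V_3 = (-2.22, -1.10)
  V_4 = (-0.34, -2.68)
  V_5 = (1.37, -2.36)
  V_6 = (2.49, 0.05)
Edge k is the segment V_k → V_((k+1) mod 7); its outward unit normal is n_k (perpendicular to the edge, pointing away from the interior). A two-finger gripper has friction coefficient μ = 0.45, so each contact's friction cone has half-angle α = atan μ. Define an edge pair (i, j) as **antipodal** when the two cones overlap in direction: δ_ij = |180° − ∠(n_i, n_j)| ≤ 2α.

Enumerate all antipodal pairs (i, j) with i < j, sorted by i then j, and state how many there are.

α = atan 0.45 = 24.23°;  2α = 48.46°
n_0 = (-0.6811, +0.7322)
n_1 = (-0.9352, +0.3541)
n_2 = (-0.9913, -0.1318)
n_3 = (-0.6434, -0.7655)
n_4 = (+0.1839, -0.9829)
n_5 = (+0.9069, -0.4214)
n_6 = (+0.5468, +0.8372)
  (0,1): δ = 153.67°  ·
  (0,2): δ = 125.36°  ·
  (0,3): δ = 82.97°  ·
  (0,4): δ = 32.33°  ✓
  (0,5): δ = 22.14°  ✓
  (0,6): δ = 103.92°  ·
  (1,2): δ = 151.69°  ·
  (1,3): δ = 109.31°  ·
  (1,4): δ = 58.66°  ·
  (1,5): δ = 4.19°  ✓
  (1,6): δ = 77.59°  ·
  (2,3): δ = 137.62°  ·
  (2,4): δ = 86.97°  ·
  (2,5): δ = 32.50°  ✓
  (2,6): δ = 49.28°  ·
  (3,4): δ = 129.36°  ·
  (3,5): δ = 74.88°  ·
  (3,6): δ = 6.90°  ✓
  (4,5): δ = 125.53°  ·
  (4,6): δ = 43.75°  ✓
  (5,6): δ = 98.22°  ·
antipodal pairs: 6

count = 6; pairs: (0,4), (0,5), (1,5), (2,5), (3,6), (4,6)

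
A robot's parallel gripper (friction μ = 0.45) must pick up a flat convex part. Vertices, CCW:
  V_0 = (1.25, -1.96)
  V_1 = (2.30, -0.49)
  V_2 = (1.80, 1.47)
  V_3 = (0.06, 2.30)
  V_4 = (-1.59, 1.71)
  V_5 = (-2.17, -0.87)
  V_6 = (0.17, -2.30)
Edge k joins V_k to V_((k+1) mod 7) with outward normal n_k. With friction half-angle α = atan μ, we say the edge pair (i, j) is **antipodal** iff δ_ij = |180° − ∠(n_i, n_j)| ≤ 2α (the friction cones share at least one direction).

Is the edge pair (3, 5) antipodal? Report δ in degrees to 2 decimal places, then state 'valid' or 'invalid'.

α = atan 0.45 = 24.23°;  2α = 48.46°
edge 3: e_3 = (-1.65, -0.59);  n_3 = (-0.3367, +0.9416)
edge 5: e_5 = (+2.34, -1.43);  n_5 = (-0.5215, -0.8533)
∠(n_3, n_5) = 128.89°
δ = |180° − 128.89°| = 51.11°
51.11° > 2α = 48.46°  →  invalid

δ = 51.11°, invalid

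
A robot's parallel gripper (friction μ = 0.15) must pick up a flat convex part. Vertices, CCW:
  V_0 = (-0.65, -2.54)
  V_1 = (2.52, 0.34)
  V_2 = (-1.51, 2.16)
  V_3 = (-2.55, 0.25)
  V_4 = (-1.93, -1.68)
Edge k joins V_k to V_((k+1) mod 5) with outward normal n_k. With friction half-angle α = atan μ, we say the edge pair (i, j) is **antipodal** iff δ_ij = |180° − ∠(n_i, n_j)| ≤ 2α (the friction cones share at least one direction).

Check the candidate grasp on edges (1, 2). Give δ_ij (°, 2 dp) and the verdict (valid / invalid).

δ = 94.26°, invalid

α = atan 0.15 = 8.53°;  2α = 17.06°
edge 1: e_1 = (-4.03, +1.82);  n_1 = (+0.4116, +0.9114)
edge 2: e_2 = (-1.04, -1.91);  n_2 = (-0.8782, +0.4782)
∠(n_1, n_2) = 85.74°
δ = |180° − 85.74°| = 94.26°
94.26° > 2α = 17.06°  →  invalid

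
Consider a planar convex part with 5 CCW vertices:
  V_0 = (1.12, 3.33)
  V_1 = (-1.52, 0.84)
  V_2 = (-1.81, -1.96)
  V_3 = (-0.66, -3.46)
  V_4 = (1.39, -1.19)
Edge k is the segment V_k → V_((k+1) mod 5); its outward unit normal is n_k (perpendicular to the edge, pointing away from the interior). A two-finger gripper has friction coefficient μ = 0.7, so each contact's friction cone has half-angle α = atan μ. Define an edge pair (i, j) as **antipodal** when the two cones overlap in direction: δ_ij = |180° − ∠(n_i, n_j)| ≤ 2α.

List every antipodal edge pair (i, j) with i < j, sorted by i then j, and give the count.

count = 5; pairs: (0,3), (0,4), (1,3), (1,4), (2,4)

α = atan 0.7 = 34.99°;  2α = 69.98°
n_0 = (-0.6861, +0.7275)
n_1 = (-0.9947, +0.1030)
n_2 = (-0.7936, -0.6084)
n_3 = (+0.7422, -0.6702)
n_4 = (+0.9982, +0.0596)
  (0,1): δ = 139.24°  ·
  (0,2): δ = 95.85°  ·
  (0,3): δ = 4.59°  ✓
  (0,4): δ = 50.09°  ✓
  (1,2): δ = 136.61°  ·
  (1,3): δ = 36.17°  ✓
  (1,4): δ = 9.33°  ✓
  (2,3): δ = 79.56°  ·
  (2,4): δ = 34.06°  ✓
  (3,4): δ = 134.50°  ·
antipodal pairs: 5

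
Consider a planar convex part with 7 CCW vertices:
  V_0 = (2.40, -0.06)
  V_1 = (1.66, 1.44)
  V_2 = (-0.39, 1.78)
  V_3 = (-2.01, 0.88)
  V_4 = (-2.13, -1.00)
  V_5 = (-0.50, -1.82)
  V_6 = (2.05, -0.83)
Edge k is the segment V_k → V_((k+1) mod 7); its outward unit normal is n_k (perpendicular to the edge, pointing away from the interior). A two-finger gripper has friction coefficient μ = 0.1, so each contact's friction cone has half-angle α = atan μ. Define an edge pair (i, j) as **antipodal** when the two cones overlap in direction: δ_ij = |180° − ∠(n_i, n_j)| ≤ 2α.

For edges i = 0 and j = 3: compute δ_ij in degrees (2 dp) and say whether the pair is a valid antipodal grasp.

α = atan 0.1 = 5.71°;  2α = 11.42°
edge 0: e_0 = (-0.74, +1.50);  n_0 = (+0.8968, +0.4424)
edge 3: e_3 = (-0.12, -1.88);  n_3 = (-0.9980, +0.0637)
∠(n_0, n_3) = 150.09°
δ = |180° − 150.09°| = 29.91°
29.91° > 2α = 11.42°  →  invalid

δ = 29.91°, invalid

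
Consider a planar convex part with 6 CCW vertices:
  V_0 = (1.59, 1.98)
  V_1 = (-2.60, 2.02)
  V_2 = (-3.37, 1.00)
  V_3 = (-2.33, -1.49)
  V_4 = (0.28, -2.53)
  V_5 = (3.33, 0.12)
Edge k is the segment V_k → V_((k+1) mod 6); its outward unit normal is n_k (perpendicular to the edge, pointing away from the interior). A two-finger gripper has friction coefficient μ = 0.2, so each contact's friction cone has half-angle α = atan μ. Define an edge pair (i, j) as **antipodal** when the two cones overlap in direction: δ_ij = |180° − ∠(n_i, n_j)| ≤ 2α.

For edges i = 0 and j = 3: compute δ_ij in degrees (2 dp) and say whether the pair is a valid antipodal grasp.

δ = 21.18°, valid

α = atan 0.2 = 11.31°;  2α = 22.62°
edge 0: e_0 = (-4.19, +0.04);  n_0 = (+0.0095, +1.0000)
edge 3: e_3 = (+2.61, -1.04);  n_3 = (-0.3702, -0.9290)
∠(n_0, n_3) = 158.82°
δ = |180° − 158.82°| = 21.18°
21.18° ≤ 2α = 22.62°  →  valid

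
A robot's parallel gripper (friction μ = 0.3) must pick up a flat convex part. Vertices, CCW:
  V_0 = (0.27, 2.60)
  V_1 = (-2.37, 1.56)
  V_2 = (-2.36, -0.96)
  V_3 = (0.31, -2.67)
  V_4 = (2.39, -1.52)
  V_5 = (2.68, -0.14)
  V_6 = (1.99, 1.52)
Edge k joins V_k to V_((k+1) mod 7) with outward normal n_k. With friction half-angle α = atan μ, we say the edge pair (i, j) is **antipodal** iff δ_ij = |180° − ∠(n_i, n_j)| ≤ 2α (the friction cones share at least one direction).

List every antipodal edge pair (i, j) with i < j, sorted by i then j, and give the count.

α = atan 0.3 = 16.70°;  2α = 33.40°
n_0 = (-0.3665, +0.9304)
n_1 = (-1.0000, -0.0040)
n_2 = (-0.5393, -0.8421)
n_3 = (+0.4839, -0.8751)
n_4 = (+0.9786, -0.2057)
n_5 = (+0.9234, +0.3838)
n_6 = (+0.5318, +0.8469)
  (0,1): δ = 111.27°  ·
  (0,2): δ = 54.14°  ·
  (0,3): δ = 7.44°  ✓
  (0,4): δ = 56.63°  ·
  (0,5): δ = 91.07°  ·
  (0,6): δ = 126.37°  ·
  (1,2): δ = 122.86°  ·
  (1,3): δ = 61.29°  ·
  (1,4): δ = 12.10°  ✓
  (1,5): δ = 22.34°  ✓
  (1,6): δ = 57.65°  ·
  (2,3): δ = 118.42°  ·
  (2,4): δ = 69.23°  ·
  (2,5): δ = 34.79°  ·
  (2,6): δ = 0.51°  ✓
  (3,4): δ = 130.81°  ·
  (3,5): δ = 96.37°  ·
  (3,6): δ = 61.06°  ·
  (4,5): δ = 145.56°  ·
  (4,6): δ = 110.26°  ·
  (5,6): δ = 144.70°  ·
antipodal pairs: 4

count = 4; pairs: (0,3), (1,4), (1,5), (2,6)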